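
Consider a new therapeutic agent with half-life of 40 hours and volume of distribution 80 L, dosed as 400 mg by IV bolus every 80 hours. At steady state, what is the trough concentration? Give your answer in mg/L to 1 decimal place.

1.7 mg/L

τ = 80 h = 2 half-lives, so f = (1/2)^2 = 0.25.
At steady state, R = 1/(1 − 0.25) = 4/3.
Single-dose peak C₀ = D/Vd = 400/80 = 5 mg/L.
Steady-state peak Cmax,ss = C₀·R = 5 × 4/3 ≈ 6.667 mg/L.
Steady-state trough Cmin,ss = Cmax,ss·f ≈ 6.667 × 0.25 ≈ 1.667 mg/L.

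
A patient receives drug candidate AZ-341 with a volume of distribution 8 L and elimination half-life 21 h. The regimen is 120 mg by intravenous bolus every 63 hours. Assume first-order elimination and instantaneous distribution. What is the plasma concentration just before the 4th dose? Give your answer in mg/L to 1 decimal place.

f = (1/2)^(τ/t½) = (1/2)^(63/21) ≈ 0.1250.
C₀ = D/Vd = 120/8 ≈ 15.000 mg/L.
Before the 4th dose, 3 doses have been given. Superposition: Cmin = C₀·(f + f² + … + f^3).
≈ 15.000 × (0.1250 + 0.0156 + 0.0020) ≈ 15.000 × 0.1426 ≈ 2.139 mg/L.

2.1 mg/L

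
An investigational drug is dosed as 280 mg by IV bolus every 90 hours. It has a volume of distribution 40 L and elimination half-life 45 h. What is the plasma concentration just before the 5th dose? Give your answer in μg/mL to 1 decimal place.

f = (1/2)^(τ/t½) = (1/2)^(90/45) ≈ 0.2500.
C₀ = D/Vd = 280/40 ≈ 7.000 μg/mL.
Before the 5th dose, 4 doses have been given. Superposition: Cmin = C₀·(f + f² + … + f^4).
≈ 7.000 × (0.2500 + 0.0625 + 0.0156 + 0.0039) ≈ 7.000 × 0.3320 ≈ 2.324 μg/mL.

2.3 μg/mL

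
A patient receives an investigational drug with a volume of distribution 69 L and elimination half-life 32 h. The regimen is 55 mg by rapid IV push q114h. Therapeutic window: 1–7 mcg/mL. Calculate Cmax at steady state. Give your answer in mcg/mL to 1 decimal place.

0.9 mcg/mL

k = ln2/t½ = ln2/32 ≈ 0.021661 h⁻¹; fraction remaining f = e^(−kτ) = e^(−0.021661×114) ≈ 0.0846.
Accumulation ratio R = 1/(1 − f) ≈ 1/0.9154 ≈ 1.0924.
Single-dose peak C₀ = D/Vd = 55/69 ≈ 0.797 mcg/mL.
Cmax,ss = C₀/(1 − f) ≈ 0.797/0.9154 ≈ 0.871 mcg/mL.
Peak 0.9 mcg/mL vs MTC 7 mcg/mL: below toxic threshold.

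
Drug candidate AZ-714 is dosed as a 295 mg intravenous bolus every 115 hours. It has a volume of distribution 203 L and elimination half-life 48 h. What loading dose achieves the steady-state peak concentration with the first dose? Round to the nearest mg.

f = (1/2)^(115/48) ≈ 0.190013; accumulation ratio R = 1/(1−f) ≈ 1.23459.
Loading dose to hit Cmax,ss on first dose: D_load = D_maint·R ≈ 295 × 1.23459 ≈ 364.20 mg.

364 mg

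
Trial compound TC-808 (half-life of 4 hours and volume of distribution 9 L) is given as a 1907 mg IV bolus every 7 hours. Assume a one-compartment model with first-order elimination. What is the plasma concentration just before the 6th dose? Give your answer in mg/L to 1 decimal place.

89.4 mg/L

f = (1/2)^(τ/t½) = (1/2)^(7/4) ≈ 0.2973.
C₀ = D/Vd = 1907/9 ≈ 211.889 mg/L.
Before the 6th dose, 5 doses have been given. Superposition: Cmin = C₀·(f + f² + … + f^5).
≈ 211.889 × (0.2973 + 0.0884 + 0.0263 + 0.0078 + 0.0023) ≈ 211.889 × 0.4221 ≈ 89.438 mg/L.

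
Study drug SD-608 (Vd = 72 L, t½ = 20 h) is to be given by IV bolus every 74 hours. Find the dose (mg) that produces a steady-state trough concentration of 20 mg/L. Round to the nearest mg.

17274 mg

τ/t½ = 74/20 ≈ 3.7, so f = (1/2)^(74/20) ≈ 0.076947.
Cmin,ss = (D/Vd)·f/(1−f), so D = Cmin,ss·Vd·(1−f)/f.
D = 20 × 72 × (1−f)/f ≈ 20 × 72 × 11.99596 ≈ 17274.18 mg.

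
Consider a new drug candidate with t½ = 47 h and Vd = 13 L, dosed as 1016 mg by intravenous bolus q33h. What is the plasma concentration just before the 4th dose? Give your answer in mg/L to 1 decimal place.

95.7 mg/L

f = (1/2)^(τ/t½) = (1/2)^(33/47) ≈ 0.6147.
C₀ = D/Vd = 1016/13 ≈ 78.154 mg/L.
Before the 4th dose, 3 doses have been given. Superposition: Cmin = C₀·(f + f² + … + f^3).
≈ 78.154 × (0.6147 + 0.3779 + 0.2323) ≈ 78.154 × 1.2249 ≈ 95.731 mg/L.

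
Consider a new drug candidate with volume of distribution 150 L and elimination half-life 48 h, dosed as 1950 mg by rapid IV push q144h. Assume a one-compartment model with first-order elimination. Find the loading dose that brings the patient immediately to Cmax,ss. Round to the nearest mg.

2229 mg

f = (1/2)^(144/48) ≈ 0.125000; accumulation ratio R = 1/(1−f) ≈ 1.14286.
Loading dose to hit Cmax,ss on first dose: D_load = D_maint·R ≈ 1950 × 1.14286 ≈ 2228.58 mg.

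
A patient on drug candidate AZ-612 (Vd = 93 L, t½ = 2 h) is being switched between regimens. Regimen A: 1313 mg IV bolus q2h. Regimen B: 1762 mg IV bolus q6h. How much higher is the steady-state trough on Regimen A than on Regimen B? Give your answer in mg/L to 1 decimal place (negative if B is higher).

11.4 mg/L

Regimen A: f = (1/2)^(2/2) ≈ 0.5000; Cmin,ss = (1313/93)·f/(1−f) ≈ 14.118 mg/L.
Regimen B: f = (1/2)^(6/2) ≈ 0.1250; Cmin,ss = (1762/93)·f/(1−f) ≈ 2.707 mg/L.
Difference ≈ 14.118 − 2.707 ≈ 11.411 mg/L.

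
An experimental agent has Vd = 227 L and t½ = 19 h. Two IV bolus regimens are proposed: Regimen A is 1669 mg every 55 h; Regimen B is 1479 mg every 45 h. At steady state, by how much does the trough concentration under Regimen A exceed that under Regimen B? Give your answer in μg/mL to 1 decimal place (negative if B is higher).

-0.4 μg/mL

Regimen A: f = (1/2)^(55/19) ≈ 0.1345; Cmin,ss = (1669/227)·f/(1−f) ≈ 1.143 μg/mL.
Regimen B: f = (1/2)^(45/19) ≈ 0.1937; Cmin,ss = (1479/227)·f/(1−f) ≈ 1.565 μg/mL.
Difference ≈ 1.143 − 1.565 ≈ -0.422 μg/mL.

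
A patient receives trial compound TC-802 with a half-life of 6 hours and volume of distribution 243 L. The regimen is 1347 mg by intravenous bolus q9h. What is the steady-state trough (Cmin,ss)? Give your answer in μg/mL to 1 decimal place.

τ/t½ = 9/6 ≈ 1.5, so fraction remaining f = (1/2)^(9/6) ≈ 0.3536.
Each bolus raises the concentration by D/Vd = 1347/243 ≈ 5.543 μg/mL.
Steady-state trough Cmin,ss = C₀·f/(1−f) ≈ 5.543 × 0.3536/0.6464 ≈ 3.032 μg/mL.

3.0 μg/mL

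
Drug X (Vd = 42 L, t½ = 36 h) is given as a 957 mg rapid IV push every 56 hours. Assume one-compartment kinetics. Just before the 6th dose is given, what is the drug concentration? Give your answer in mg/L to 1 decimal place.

f = (1/2)^(τ/t½) = (1/2)^(56/36) ≈ 0.3402.
C₀ = D/Vd = 957/42 ≈ 22.786 mg/L.
Before the 6th dose, 5 doses have been given. Superposition: Cmin = C₀·(f + f² + … + f^5).
≈ 22.786 × (0.3402 + 0.1157 + 0.0394 + 0.0134 + 0.0046) ≈ 22.786 × 0.5133 ≈ 11.696 mg/L.

11.7 mg/L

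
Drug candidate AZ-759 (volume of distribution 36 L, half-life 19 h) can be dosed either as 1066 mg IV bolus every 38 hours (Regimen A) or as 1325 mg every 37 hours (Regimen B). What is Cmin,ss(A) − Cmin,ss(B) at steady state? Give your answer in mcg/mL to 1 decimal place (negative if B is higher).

Regimen A: f = (1/2)^(38/19) ≈ 0.2500; Cmin,ss = (1066/36)·f/(1−f) ≈ 9.870 mcg/mL.
Regimen B: f = (1/2)^(37/19) ≈ 0.2593; Cmin,ss = (1325/36)·f/(1−f) ≈ 12.885 mcg/mL.
Difference ≈ 9.870 − 12.885 ≈ -3.015 mcg/mL.

-3.0 mcg/mL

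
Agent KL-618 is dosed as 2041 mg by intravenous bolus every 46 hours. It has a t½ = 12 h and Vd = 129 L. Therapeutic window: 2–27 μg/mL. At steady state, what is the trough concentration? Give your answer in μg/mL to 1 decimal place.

τ/t½ = 46/12 ≈ 3.8333, so fraction remaining f = (1/2)^(46/12) ≈ 0.0702.
At steady state, accumulation factor R = 1/(1 − e^(−kτ)) ≈ 1.0755.
Single-dose peak C₀ = D/Vd = 2041/129 ≈ 15.822 μg/mL.
Steady-state peak Cmax,ss = C₀·R ≈ 15.822 × 1.0755 ≈ 17.017 μg/mL.
Steady-state trough Cmin,ss = Cmax,ss·f ≈ 17.017 × 0.0702 ≈ 1.195 μg/mL.
Trough 1.2 μg/mL vs MEC 2 μg/mL: subtherapeutic.

1.2 μg/mL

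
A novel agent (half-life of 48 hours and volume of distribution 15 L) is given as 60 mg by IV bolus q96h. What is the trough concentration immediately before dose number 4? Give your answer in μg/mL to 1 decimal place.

f = (1/2)^(τ/t½) = (1/2)^(96/48) ≈ 0.2500.
C₀ = D/Vd = 60/15 ≈ 4.000 μg/mL.
Before the 4th dose, 3 doses have been given. Superposition: Cmin = C₀·(f + f² + … + f^3).
≈ 4.000 × (0.2500 + 0.0625 + 0.0156) ≈ 4.000 × 0.3281 ≈ 1.312 μg/mL.

1.3 μg/mL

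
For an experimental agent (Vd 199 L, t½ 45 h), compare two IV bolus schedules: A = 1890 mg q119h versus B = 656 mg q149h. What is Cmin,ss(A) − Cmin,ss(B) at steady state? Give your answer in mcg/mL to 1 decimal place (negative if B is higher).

Regimen A: f = (1/2)^(119/45) ≈ 0.1599; Cmin,ss = (1890/199)·f/(1−f) ≈ 1.808 mcg/mL.
Regimen B: f = (1/2)^(149/45) ≈ 0.1008; Cmin,ss = (656/199)·f/(1−f) ≈ 0.370 mcg/mL.
Difference ≈ 1.808 − 0.370 ≈ 1.438 mcg/mL.

1.4 mcg/mL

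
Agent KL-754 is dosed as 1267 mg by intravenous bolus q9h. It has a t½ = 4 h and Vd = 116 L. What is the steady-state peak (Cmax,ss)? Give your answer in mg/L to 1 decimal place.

13.8 mg/L

k = ln2/t½ = ln2/4 ≈ 0.173287 h⁻¹; fraction remaining f = e^(−kτ) = e^(−0.173287×9) ≈ 0.2102.
At steady state, accumulation factor R = 1/(1 − e^(−kτ)) ≈ 1.2661.
Single-dose peak C₀ = D/Vd = 1267/116 ≈ 10.922 mg/L.
Steady-state peak Cmax,ss = C₀·R ≈ 10.922 × 1.2661 ≈ 13.828 mg/L.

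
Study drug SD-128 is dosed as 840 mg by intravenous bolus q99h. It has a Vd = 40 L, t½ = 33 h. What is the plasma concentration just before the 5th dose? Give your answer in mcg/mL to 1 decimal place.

f = (1/2)^(τ/t½) = (1/2)^(99/33) ≈ 0.1250.
C₀ = D/Vd = 840/40 ≈ 21.000 mcg/mL.
Before the 5th dose, 4 doses have been given. Superposition: Cmin = C₀·(f + f² + … + f^4).
≈ 21.000 × (0.1250 + 0.0156 + 0.0020 + 0.0002) ≈ 21.000 × 0.1428 ≈ 2.999 mcg/mL.

3.0 mcg/mL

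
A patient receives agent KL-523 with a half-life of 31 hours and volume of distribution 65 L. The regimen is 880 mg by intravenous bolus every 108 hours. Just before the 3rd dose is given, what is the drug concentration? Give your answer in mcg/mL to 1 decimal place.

f = (1/2)^(τ/t½) = (1/2)^(108/31) ≈ 0.0894.
C₀ = D/Vd = 880/65 ≈ 13.538 mcg/mL.
Before the 3rd dose, 2 doses have been given. Superposition: Cmin = C₀·(f + f²).
≈ 13.538 × (0.0894 + 0.0080) ≈ 13.538 × 0.0974 ≈ 1.319 mcg/mL.

1.3 mcg/mL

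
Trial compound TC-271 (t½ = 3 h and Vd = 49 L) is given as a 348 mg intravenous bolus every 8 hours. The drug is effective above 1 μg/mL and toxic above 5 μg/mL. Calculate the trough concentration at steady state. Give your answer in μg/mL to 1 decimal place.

k = ln2/t½ = ln2/3 ≈ 0.231049 h⁻¹; fraction remaining f = e^(−kτ) = e^(−0.231049×8) ≈ 0.1575.
At steady state, accumulation factor R = 1/(1 − e^(−kτ)) ≈ 1.1869.
Single-dose peak C₀ = D/Vd = 348/49 ≈ 7.102 μg/mL.
Cmax,ss = C₀/(1 − f) ≈ 7.102/0.8425 ≈ 8.430 μg/mL.
Steady-state trough Cmin,ss = Cmax,ss·f ≈ 8.430 × 0.1575 ≈ 1.328 μg/mL.
Trough 1.3 μg/mL vs MEC 1 μg/mL: adequate.

1.3 μg/mL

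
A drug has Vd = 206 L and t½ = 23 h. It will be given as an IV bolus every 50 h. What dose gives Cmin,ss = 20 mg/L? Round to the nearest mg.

τ/t½ = 50/23 ≈ 2.1739, so f = (1/2)^(50/23) ≈ 0.221609.
Cmin,ss = (D/Vd)·f/(1−f), so D = Cmin,ss·Vd·(1−f)/f.
D = 20 × 206 × (1−f)/f ≈ 20 × 206 × 3.51245 ≈ 14471.29 mg.

14471 mg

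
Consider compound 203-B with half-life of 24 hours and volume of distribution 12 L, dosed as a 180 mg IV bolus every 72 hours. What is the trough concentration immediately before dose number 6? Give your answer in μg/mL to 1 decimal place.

f = (1/2)^(τ/t½) = (1/2)^(72/24) ≈ 0.1250.
C₀ = D/Vd = 180/12 ≈ 15.000 μg/mL.
Before the 6th dose, 5 doses have been given. Superposition: Cmin = C₀·(f + f² + … + f^5).
≈ 15.000 × (0.1250 + 0.0156 + 0.0020 + 0.0002 + 0.0000) ≈ 15.000 × 0.1428 ≈ 2.142 μg/mL.

2.1 μg/mL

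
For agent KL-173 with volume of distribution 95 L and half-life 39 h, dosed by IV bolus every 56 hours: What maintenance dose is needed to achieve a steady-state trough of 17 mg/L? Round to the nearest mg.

2754 mg

τ/t½ = 56/39 ≈ 1.4359, so f = (1/2)^(56/39) ≈ 0.369617.
Cmin,ss = (D/Vd)·f/(1−f), so D = Cmin,ss·Vd·(1−f)/f.
D = 17 × 95 × (1−f)/f ≈ 17 × 95 × 1.70550 ≈ 2754.38 mg.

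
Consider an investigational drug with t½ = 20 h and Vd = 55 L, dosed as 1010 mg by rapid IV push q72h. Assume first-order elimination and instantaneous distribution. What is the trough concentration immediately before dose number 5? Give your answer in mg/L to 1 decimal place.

f = (1/2)^(τ/t½) = (1/2)^(72/20) ≈ 0.0825.
C₀ = D/Vd = 1010/55 ≈ 18.364 mg/L.
Before the 5th dose, 4 doses have been given. Superposition: Cmin = C₀·(f + f² + … + f^4).
≈ 18.364 × (0.0825 + 0.0068 + 0.0006 + 0.0000) ≈ 18.364 × 0.0899 ≈ 1.651 mg/L.

1.7 mg/L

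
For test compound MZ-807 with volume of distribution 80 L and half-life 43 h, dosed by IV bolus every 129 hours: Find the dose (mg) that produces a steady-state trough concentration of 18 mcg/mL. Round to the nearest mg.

τ/t½ = 129/43 ≈ 3, so f = (1/2)^(129/43) ≈ 0.125000.
Cmin,ss = (D/Vd)·f/(1−f), so D = Cmin,ss·Vd·(1−f)/f.
D = 18 × 80 × (1−f)/f ≈ 18 × 80 × 7.00000 ≈ 10080.00 mg.

10080 mg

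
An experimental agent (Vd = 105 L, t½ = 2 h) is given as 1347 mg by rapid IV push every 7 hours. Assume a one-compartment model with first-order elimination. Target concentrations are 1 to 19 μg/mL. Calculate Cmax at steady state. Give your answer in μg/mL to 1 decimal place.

k = ln2/t½ = ln2/2 ≈ 0.346574 h⁻¹; fraction remaining f = e^(−kτ) = e^(−0.346574×7) ≈ 0.0884.
At steady state, accumulation factor R = 1/(1 − e^(−kτ)) ≈ 1.0970.
Single-dose peak C₀ = D/Vd = 1347/105 ≈ 12.829 μg/mL.
Steady-state peak Cmax,ss = C₀·R ≈ 12.829 × 1.0970 ≈ 14.073 μg/mL.
Peak 14.1 μg/mL vs MTC 19 μg/mL: below toxic threshold.

14.1 μg/mL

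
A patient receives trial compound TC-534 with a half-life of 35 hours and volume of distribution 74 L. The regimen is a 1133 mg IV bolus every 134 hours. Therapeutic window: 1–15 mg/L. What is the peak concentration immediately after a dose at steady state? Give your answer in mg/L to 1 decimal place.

Over one 134-h interval, 134/35 ≈ 3.8286 half-lives elapse, leaving f ≈ 0.0704 of each dose.
At steady state, accumulation factor R = 1/(1 − e^(−kτ)) ≈ 1.0757.
Each bolus raises the concentration by D/Vd = 1133/74 ≈ 15.311 mg/L.
Steady-state peak Cmax,ss = C₀·R ≈ 15.311 × 1.0757 ≈ 16.470 mg/L.
Peak 16.5 mg/L vs MTC 15 mg/L: exceeds toxic threshold.

16.5 mg/L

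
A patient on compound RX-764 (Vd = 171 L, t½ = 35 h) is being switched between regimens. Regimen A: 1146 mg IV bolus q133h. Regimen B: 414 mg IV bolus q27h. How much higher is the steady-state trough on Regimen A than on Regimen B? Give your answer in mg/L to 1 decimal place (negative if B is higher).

-2.9 mg/L

Regimen A: f = (1/2)^(133/35) ≈ 0.0718; Cmin,ss = (1146/171)·f/(1−f) ≈ 0.518 mg/L.
Regimen B: f = (1/2)^(27/35) ≈ 0.5858; Cmin,ss = (414/171)·f/(1−f) ≈ 3.424 mg/L.
Difference ≈ 0.518 − 3.424 ≈ -2.906 mg/L.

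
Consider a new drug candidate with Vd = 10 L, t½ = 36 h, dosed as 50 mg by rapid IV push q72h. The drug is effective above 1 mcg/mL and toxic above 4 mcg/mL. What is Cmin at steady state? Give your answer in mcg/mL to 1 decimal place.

1.7 mcg/mL

The dosing interval is 2 half-lives, so f = 2^(−2) = 0.25.
At steady state, R = 1/(1 − 0.25) = 4/3.
Single-dose peak C₀ = D/Vd = 50/10 = 5 mcg/mL.
Steady-state peak Cmax,ss = C₀·R = 5 × 4/3 ≈ 6.667 mcg/mL.
Steady-state trough Cmin,ss = Cmax,ss·f ≈ 6.667 × 0.25 ≈ 1.667 mcg/mL.
Trough 1.7 mcg/mL vs MEC 1 mcg/mL: adequate.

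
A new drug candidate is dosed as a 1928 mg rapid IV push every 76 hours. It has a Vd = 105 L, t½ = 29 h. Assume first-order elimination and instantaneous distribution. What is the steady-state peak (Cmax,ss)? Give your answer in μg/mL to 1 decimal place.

k = ln2/t½ = ln2/29 ≈ 0.023902 h⁻¹; fraction remaining f = e^(−kτ) = e^(−0.023902×76) ≈ 0.1626.
Accumulation ratio R = 1/(1 − f) ≈ 1/0.8374 ≈ 1.1942.
Single-dose peak C₀ = D/Vd = 1928/105 ≈ 18.362 μg/mL.
Steady-state peak Cmax,ss = C₀·R ≈ 18.362 × 1.1942 ≈ 21.928 μg/mL.

21.9 μg/mL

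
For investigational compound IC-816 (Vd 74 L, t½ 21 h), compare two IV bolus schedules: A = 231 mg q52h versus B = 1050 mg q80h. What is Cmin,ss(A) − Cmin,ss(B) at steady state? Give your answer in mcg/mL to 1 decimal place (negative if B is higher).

Regimen A: f = (1/2)^(52/21) ≈ 0.1797; Cmin,ss = (231/74)·f/(1−f) ≈ 0.684 mcg/mL.
Regimen B: f = (1/2)^(80/21) ≈ 0.0713; Cmin,ss = (1050/74)·f/(1−f) ≈ 1.089 mcg/mL.
Difference ≈ 0.684 − 1.089 ≈ -0.405 mcg/mL.

-0.4 mcg/mL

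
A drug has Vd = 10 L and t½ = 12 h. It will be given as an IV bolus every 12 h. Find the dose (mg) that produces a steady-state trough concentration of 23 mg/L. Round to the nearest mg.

τ/t½ = 12/12 ≈ 1, so f = (1/2)^(12/12) ≈ 0.500000.
Cmin,ss = (D/Vd)·f/(1−f), so D = Cmin,ss·Vd·(1−f)/f.
D = 23 × 10 × (1−f)/f ≈ 23 × 10 × 1.00000 ≈ 230.00 mg.

230 mg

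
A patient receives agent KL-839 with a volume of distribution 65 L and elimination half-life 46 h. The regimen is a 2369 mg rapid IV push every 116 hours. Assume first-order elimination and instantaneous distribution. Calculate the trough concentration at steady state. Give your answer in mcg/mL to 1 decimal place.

k = ln2/t½ = ln2/46 ≈ 0.015068 h⁻¹; fraction remaining f = e^(−kτ) = e^(−0.015068×116) ≈ 0.1741.
Each bolus raises the concentration by D/Vd = 2369/65 ≈ 36.446 mcg/mL.
Steady-state trough Cmin,ss = C₀·f/(1−f) ≈ 36.446 × 0.1741/0.8259 ≈ 7.683 mcg/mL.

7.7 mcg/mL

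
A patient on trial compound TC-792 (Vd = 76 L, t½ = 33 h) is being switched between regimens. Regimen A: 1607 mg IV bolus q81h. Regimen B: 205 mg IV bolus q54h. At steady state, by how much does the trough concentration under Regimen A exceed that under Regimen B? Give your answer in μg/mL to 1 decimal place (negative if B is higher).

Regimen A: f = (1/2)^(81/33) ≈ 0.1824; Cmin,ss = (1607/76)·f/(1−f) ≈ 4.717 μg/mL.
Regimen B: f = (1/2)^(54/33) ≈ 0.3217; Cmin,ss = (205/76)·f/(1−f) ≈ 1.279 μg/mL.
Difference ≈ 4.717 − 1.279 ≈ 3.438 μg/mL.

3.4 μg/mL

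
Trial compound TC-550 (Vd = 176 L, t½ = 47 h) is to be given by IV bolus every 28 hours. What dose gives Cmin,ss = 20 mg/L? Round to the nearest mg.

τ/t½ = 28/47 ≈ 0.59574, so f = (1/2)^(28/47) ≈ 0.661703.
Cmin,ss = (D/Vd)·f/(1−f), so D = Cmin,ss·Vd·(1−f)/f.
D = 20 × 176 × (1−f)/f ≈ 20 × 176 × 0.51125 ≈ 1799.60 mg.

1800 mg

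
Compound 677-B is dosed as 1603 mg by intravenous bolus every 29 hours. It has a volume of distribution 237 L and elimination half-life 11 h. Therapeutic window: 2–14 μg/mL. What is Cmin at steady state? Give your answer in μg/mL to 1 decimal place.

1.3 μg/mL

τ/t½ = 29/11 ≈ 2.6364, so fraction remaining f = (1/2)^(29/11) ≈ 0.1608.
Accumulation ratio R = 1/(1 − f) ≈ 1/0.8392 ≈ 1.1916.
Single-dose peak C₀ = D/Vd = 1603/237 ≈ 6.764 μg/mL.
Cmax,ss = C₀/(1 − f) ≈ 6.764/0.8392 ≈ 8.060 μg/mL.
One interval later, Cmin,ss = Cmax,ss·e^(−kτ) ≈ 8.060 × 0.1608 ≈ 1.296 μg/mL.
Trough 1.3 μg/mL vs MEC 2 μg/mL: subtherapeutic.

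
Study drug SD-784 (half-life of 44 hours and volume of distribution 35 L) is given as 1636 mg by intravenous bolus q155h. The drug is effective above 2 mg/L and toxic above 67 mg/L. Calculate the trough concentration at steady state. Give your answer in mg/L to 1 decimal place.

4.5 mg/L

τ/t½ = 155/44 ≈ 3.5227, so fraction remaining f = (1/2)^(155/44) ≈ 0.0870.
At steady state, accumulation factor R = 1/(1 − e^(−kτ)) ≈ 1.0953.
Single-dose peak C₀ = D/Vd = 1636/35 ≈ 46.743 mg/L.
Cmax,ss = C₀/(1 − f) ≈ 46.743/0.9130 ≈ 51.197 mg/L.
One interval later, Cmin,ss = Cmax,ss·e^(−kτ) ≈ 51.197 × 0.0870 ≈ 4.454 mg/L.
Trough 4.5 mg/L vs MEC 2 mg/L: adequate.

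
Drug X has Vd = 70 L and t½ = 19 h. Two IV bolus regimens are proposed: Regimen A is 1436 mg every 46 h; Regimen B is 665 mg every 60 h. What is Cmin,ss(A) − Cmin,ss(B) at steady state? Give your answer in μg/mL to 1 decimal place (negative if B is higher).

3.5 μg/mL

Regimen A: f = (1/2)^(46/19) ≈ 0.1867; Cmin,ss = (1436/70)·f/(1−f) ≈ 4.709 μg/mL.
Regimen B: f = (1/2)^(60/19) ≈ 0.1120; Cmin,ss = (665/70)·f/(1−f) ≈ 1.198 μg/mL.
Difference ≈ 4.709 − 1.198 ≈ 3.511 μg/mL.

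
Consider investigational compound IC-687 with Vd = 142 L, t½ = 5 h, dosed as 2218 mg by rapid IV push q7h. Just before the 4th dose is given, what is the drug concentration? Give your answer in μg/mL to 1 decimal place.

9.0 μg/mL

f = (1/2)^(τ/t½) = (1/2)^(7/5) ≈ 0.3789.
C₀ = D/Vd = 2218/142 ≈ 15.620 μg/mL.
Before the 4th dose, 3 doses have been given. Superposition: Cmin = C₀·(f + f² + … + f^3).
≈ 15.620 × (0.3789 + 0.1436 + 0.0544) ≈ 15.620 × 0.5769 ≈ 9.011 μg/mL.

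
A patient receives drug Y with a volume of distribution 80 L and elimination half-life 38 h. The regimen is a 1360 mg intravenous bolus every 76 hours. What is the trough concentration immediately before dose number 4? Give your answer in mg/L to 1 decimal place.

5.6 mg/L

f = (1/2)^(τ/t½) = (1/2)^(76/38) ≈ 0.2500.
C₀ = D/Vd = 1360/80 ≈ 17.000 mg/L.
Before the 4th dose, 3 doses have been given. Superposition: Cmin = C₀·(f + f² + … + f^3).
≈ 17.000 × (0.2500 + 0.0625 + 0.0156) ≈ 17.000 × 0.3281 ≈ 5.578 mg/L.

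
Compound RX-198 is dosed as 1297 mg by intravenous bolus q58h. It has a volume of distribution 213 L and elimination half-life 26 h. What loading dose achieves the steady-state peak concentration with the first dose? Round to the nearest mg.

f = (1/2)^(58/26) ≈ 0.213045; accumulation ratio R = 1/(1−f) ≈ 1.27072.
Loading dose to hit Cmax,ss on first dose: D_load = D_maint·R ≈ 1297 × 1.27072 ≈ 1648.12 mg.

1648 mg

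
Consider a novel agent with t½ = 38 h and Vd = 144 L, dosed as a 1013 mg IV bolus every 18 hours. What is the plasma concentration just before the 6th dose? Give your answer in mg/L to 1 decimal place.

14.6 mg/L

f = (1/2)^(τ/t½) = (1/2)^(18/38) ≈ 0.7201.
C₀ = D/Vd = 1013/144 ≈ 7.035 mg/L.
Before the 6th dose, 5 doses have been given. Superposition: Cmin = C₀·(f + f² + … + f^5).
≈ 7.035 × (0.7201 + 0.5185 + 0.3734 + 0.2689 + 0.1936) ≈ 7.035 × 2.0745 ≈ 14.594 mg/L.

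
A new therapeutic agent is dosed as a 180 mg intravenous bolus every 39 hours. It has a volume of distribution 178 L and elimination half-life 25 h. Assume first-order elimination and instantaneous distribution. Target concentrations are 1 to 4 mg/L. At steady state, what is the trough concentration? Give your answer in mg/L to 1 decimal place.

τ/t½ = 39/25 ≈ 1.56, so fraction remaining f = (1/2)^(39/25) ≈ 0.3392.
Single-dose peak C₀ = D/Vd = 180/178 ≈ 1.011 mg/L.
Steady-state trough Cmin,ss = C₀·f/(1−f) ≈ 1.011 × 0.3392/0.6608 ≈ 0.519 mg/L.
Trough 0.5 mg/L vs MEC 1 mg/L: subtherapeutic.

0.5 mg/L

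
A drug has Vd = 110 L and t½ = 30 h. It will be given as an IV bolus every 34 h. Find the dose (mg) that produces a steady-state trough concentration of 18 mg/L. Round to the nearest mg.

2363 mg

τ/t½ = 34/30 ≈ 1.1333, so f = (1/2)^(34/30) ≈ 0.455861.
Cmin,ss = (D/Vd)·f/(1−f), so D = Cmin,ss·Vd·(1−f)/f.
D = 18 × 110 × (1−f)/f ≈ 18 × 110 × 1.19365 ≈ 2363.43 mg.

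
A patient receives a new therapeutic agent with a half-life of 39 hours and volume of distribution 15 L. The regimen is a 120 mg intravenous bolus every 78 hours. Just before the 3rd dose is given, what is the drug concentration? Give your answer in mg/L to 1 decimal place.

2.5 mg/L

f = (1/2)^(τ/t½) = (1/2)^(78/39) ≈ 0.2500.
C₀ = D/Vd = 120/15 ≈ 8.000 mg/L.
Before the 3rd dose, 2 doses have been given. Superposition: Cmin = C₀·(f + f²).
≈ 8.000 × (0.2500 + 0.0625) ≈ 8.000 × 0.3125 ≈ 2.500 mg/L.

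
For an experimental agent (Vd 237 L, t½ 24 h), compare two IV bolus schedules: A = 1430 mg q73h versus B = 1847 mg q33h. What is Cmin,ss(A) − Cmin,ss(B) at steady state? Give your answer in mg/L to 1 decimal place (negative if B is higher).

Regimen A: f = (1/2)^(73/24) ≈ 0.1214; Cmin,ss = (1430/237)·f/(1−f) ≈ 0.834 mg/L.
Regimen B: f = (1/2)^(33/24) ≈ 0.3856; Cmin,ss = (1847/237)·f/(1−f) ≈ 4.891 mg/L.
Difference ≈ 0.834 − 4.891 ≈ -4.057 mg/L.

-4.1 mg/L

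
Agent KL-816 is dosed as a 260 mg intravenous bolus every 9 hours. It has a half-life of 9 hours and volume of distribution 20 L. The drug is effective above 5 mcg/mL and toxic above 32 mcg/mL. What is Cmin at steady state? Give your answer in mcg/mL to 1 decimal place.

τ = 9 h = 1 half-life, so f = (1/2)^1 = 0.5.
At steady state, R = 1/(1 − 0.5) = 2/1.
Single-dose peak C₀ = D/Vd = 260/20 = 13 mcg/mL.
Steady-state peak Cmax,ss = C₀·R = 13 × 2/1 ≈ 26.000 mcg/mL.
Steady-state trough Cmin,ss = Cmax,ss·f ≈ 26.000 × 0.5 ≈ 13.000 mcg/mL.
Trough 13.0 mcg/mL vs MEC 5 mcg/mL: adequate.

13.0 mcg/mL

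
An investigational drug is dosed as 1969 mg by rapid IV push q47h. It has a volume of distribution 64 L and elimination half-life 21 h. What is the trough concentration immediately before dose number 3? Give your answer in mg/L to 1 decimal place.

7.9 mg/L

f = (1/2)^(τ/t½) = (1/2)^(47/21) ≈ 0.2120.
C₀ = D/Vd = 1969/64 ≈ 30.766 mg/L.
Before the 3rd dose, 2 doses have been given. Superposition: Cmin = C₀·(f + f²).
≈ 30.766 × (0.2120 + 0.0449) ≈ 30.766 × 0.2569 ≈ 7.904 mg/L.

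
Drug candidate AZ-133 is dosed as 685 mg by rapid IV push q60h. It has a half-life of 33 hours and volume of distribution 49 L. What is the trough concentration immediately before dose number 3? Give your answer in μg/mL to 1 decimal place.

f = (1/2)^(τ/t½) = (1/2)^(60/33) ≈ 0.2836.
C₀ = D/Vd = 685/49 ≈ 13.980 μg/mL.
Before the 3rd dose, 2 doses have been given. Superposition: Cmin = C₀·(f + f²).
≈ 13.980 × (0.2836 + 0.0804) ≈ 13.980 × 0.3640 ≈ 5.089 μg/mL.

5.1 μg/mL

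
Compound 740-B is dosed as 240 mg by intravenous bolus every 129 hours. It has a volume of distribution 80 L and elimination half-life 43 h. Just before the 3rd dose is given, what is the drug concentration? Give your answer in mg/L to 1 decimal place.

0.4 mg/L

f = (1/2)^(τ/t½) = (1/2)^(129/43) ≈ 0.1250.
C₀ = D/Vd = 240/80 ≈ 3.000 mg/L.
Before the 3rd dose, 2 doses have been given. Superposition: Cmin = C₀·(f + f²).
≈ 3.000 × (0.1250 + 0.0156) ≈ 3.000 × 0.1406 ≈ 0.422 mg/L.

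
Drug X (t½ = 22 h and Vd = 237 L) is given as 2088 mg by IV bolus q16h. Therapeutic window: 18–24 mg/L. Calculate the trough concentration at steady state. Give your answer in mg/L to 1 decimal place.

13.4 mg/L

τ/t½ = 16/22 ≈ 0.72727, so fraction remaining f = (1/2)^(16/22) ≈ 0.6040.
Accumulation ratio R = 1/(1 − f) ≈ 1/0.3960 ≈ 2.5253.
Each bolus raises the concentration by D/Vd = 2088/237 ≈ 8.810 mg/L.
Steady-state peak Cmax,ss = C₀·R ≈ 8.810 × 2.5253 ≈ 22.248 mg/L.
One interval later, Cmin,ss = Cmax,ss·e^(−kτ) ≈ 22.248 × 0.6040 ≈ 13.438 mg/L.
Trough 13.4 mg/L vs MEC 18 mg/L: subtherapeutic.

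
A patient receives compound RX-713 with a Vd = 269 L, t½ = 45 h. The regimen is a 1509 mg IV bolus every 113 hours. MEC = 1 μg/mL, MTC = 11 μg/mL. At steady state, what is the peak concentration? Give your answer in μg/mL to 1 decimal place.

6.8 μg/mL

τ/t½ = 113/45 ≈ 2.5111, so fraction remaining f = (1/2)^(113/45) ≈ 0.1754.
At steady state, accumulation factor R = 1/(1 − e^(−kτ)) ≈ 1.2127.
Each bolus raises the concentration by D/Vd = 1509/269 ≈ 5.610 μg/mL.
Cmax,ss = C₀/(1 − f) ≈ 5.610/0.8246 ≈ 6.803 μg/mL.
Peak 6.8 μg/mL vs MTC 11 μg/mL: below toxic threshold.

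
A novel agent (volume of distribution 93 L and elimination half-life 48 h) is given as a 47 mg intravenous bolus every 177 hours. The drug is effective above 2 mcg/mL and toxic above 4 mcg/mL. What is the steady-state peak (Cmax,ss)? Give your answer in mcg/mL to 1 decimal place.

0.5 mcg/mL

τ/t½ = 177/48 ≈ 3.6875, so fraction remaining f = (1/2)^(177/48) ≈ 0.0776.
Accumulation ratio R = 1/(1 − f) ≈ 1/0.9224 ≈ 1.0841.
Each bolus raises the concentration by D/Vd = 47/93 ≈ 0.505 mcg/mL.
Cmax,ss = C₀/(1 − f) ≈ 0.505/0.9224 ≈ 0.547 mcg/mL.
Peak 0.5 mcg/mL vs MTC 4 mcg/mL: below toxic threshold.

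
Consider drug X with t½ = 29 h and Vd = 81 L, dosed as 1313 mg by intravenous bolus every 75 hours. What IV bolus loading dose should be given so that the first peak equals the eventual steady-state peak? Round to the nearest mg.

f = (1/2)^(75/29) ≈ 0.166523; accumulation ratio R = 1/(1−f) ≈ 1.19979.
Loading dose to hit Cmax,ss on first dose: D_load = D_maint·R ≈ 1313 × 1.19979 ≈ 1575.32 mg.

1575 mg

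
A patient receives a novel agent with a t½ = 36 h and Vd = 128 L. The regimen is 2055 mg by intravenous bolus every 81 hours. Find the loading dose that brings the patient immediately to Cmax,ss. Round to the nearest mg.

f = (1/2)^(81/36) ≈ 0.210224; accumulation ratio R = 1/(1−f) ≈ 1.26618.
Loading dose to hit Cmax,ss on first dose: D_load = D_maint·R ≈ 2055 × 1.26618 ≈ 2602.00 mg.

2602 mg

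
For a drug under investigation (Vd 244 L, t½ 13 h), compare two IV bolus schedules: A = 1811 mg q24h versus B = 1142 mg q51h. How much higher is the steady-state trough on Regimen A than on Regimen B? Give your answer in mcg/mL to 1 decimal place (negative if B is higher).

2.5 mcg/mL

Regimen A: f = (1/2)^(24/13) ≈ 0.2781; Cmin,ss = (1811/244)·f/(1−f) ≈ 2.859 mcg/mL.
Regimen B: f = (1/2)^(51/13) ≈ 0.0659; Cmin,ss = (1142/244)·f/(1−f) ≈ 0.330 mcg/mL.
Difference ≈ 2.859 − 0.330 ≈ 2.529 mcg/mL.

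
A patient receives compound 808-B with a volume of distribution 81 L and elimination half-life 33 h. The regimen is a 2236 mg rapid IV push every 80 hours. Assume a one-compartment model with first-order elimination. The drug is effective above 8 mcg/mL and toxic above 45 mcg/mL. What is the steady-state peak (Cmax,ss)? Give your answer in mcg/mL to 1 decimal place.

33.9 mcg/mL

τ/t½ = 80/33 ≈ 2.4242, so fraction remaining f = (1/2)^(80/33) ≈ 0.1863.
At steady state, accumulation factor R = 1/(1 − e^(−kτ)) ≈ 1.2290.
Single-dose peak C₀ = D/Vd = 2236/81 ≈ 27.605 mcg/mL.
Steady-state peak Cmax,ss = C₀·R ≈ 27.605 × 1.2290 ≈ 33.927 mcg/mL.
Peak 33.9 mcg/mL vs MTC 45 mcg/mL: below toxic threshold.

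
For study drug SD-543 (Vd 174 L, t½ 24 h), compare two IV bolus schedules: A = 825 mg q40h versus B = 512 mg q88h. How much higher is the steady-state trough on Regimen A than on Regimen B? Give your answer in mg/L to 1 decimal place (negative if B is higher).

1.9 mg/L

Regimen A: f = (1/2)^(40/24) ≈ 0.3150; Cmin,ss = (825/174)·f/(1−f) ≈ 2.180 mg/L.
Regimen B: f = (1/2)^(88/24) ≈ 0.0787; Cmin,ss = (512/174)·f/(1−f) ≈ 0.251 mg/L.
Difference ≈ 2.180 − 0.251 ≈ 1.929 mg/L.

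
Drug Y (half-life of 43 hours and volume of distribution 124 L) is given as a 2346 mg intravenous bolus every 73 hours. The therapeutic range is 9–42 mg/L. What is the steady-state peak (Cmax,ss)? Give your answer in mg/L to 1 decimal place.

k = ln2/t½ = ln2/43 ≈ 0.016120 h⁻¹; fraction remaining f = e^(−kτ) = e^(−0.016120×73) ≈ 0.3083.
At steady state, accumulation factor R = 1/(1 − e^(−kτ)) ≈ 1.4457.
Each bolus raises the concentration by D/Vd = 2346/124 ≈ 18.919 mg/L.
Steady-state peak Cmax,ss = C₀·R ≈ 18.919 × 1.4457 ≈ 27.351 mg/L.
Peak 27.4 mg/L vs MTC 42 mg/L: below toxic threshold.

27.4 mg/L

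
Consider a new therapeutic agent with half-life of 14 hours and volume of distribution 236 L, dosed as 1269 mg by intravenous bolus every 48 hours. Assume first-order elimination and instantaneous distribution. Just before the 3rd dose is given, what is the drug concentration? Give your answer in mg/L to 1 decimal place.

f = (1/2)^(τ/t½) = (1/2)^(48/14) ≈ 0.0929.
C₀ = D/Vd = 1269/236 ≈ 5.377 mg/L.
Before the 3rd dose, 2 doses have been given. Superposition: Cmin = C₀·(f + f²).
≈ 5.377 × (0.0929 + 0.0086) ≈ 5.377 × 0.1015 ≈ 0.546 mg/L.

0.5 mg/L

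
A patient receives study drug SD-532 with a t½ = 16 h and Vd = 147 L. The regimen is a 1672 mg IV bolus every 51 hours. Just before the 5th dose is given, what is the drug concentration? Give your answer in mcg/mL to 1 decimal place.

1.4 mcg/mL

f = (1/2)^(τ/t½) = (1/2)^(51/16) ≈ 0.1098.
C₀ = D/Vd = 1672/147 ≈ 11.374 mcg/mL.
Before the 5th dose, 4 doses have been given. Superposition: Cmin = C₀·(f + f² + … + f^4).
≈ 11.374 × (0.1098 + 0.0121 + 0.0013 + 0.0001) ≈ 11.374 × 0.1233 ≈ 1.402 mcg/mL.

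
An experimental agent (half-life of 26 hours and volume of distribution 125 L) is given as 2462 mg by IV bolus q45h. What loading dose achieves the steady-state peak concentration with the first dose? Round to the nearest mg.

3524 mg

f = (1/2)^(45/26) ≈ 0.301291; accumulation ratio R = 1/(1−f) ≈ 1.43121.
Loading dose to hit Cmax,ss on first dose: D_load = D_maint·R ≈ 2462 × 1.43121 ≈ 3523.64 mg.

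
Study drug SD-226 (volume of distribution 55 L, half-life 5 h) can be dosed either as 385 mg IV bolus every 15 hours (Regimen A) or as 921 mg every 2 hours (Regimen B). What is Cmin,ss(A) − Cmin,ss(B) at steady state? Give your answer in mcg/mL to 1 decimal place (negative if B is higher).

-51.4 mcg/mL

Regimen A: f = (1/2)^(15/5) ≈ 0.1250; Cmin,ss = (385/55)·f/(1−f) ≈ 1.000 mcg/mL.
Regimen B: f = (1/2)^(2/5) ≈ 0.7579; Cmin,ss = (921/55)·f/(1−f) ≈ 52.422 mcg/mL.
Difference ≈ 1.000 − 52.422 ≈ -51.422 mcg/mL.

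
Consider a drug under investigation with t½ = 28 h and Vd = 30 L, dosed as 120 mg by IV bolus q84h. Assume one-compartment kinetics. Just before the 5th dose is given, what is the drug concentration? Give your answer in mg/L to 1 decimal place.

0.6 mg/L

f = (1/2)^(τ/t½) = (1/2)^(84/28) ≈ 0.1250.
C₀ = D/Vd = 120/30 ≈ 4.000 mg/L.
Before the 5th dose, 4 doses have been given. Superposition: Cmin = C₀·(f + f² + … + f^4).
≈ 4.000 × (0.1250 + 0.0156 + 0.0020 + 0.0002) ≈ 4.000 × 0.1428 ≈ 0.571 mg/L.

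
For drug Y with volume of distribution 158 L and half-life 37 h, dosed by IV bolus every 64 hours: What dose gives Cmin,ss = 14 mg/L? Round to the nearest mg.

5124 mg

τ/t½ = 64/37 ≈ 1.7297, so f = (1/2)^(64/37) ≈ 0.301508.
Cmin,ss = (D/Vd)·f/(1−f), so D = Cmin,ss·Vd·(1−f)/f.
D = 14 × 158 × (1−f)/f ≈ 14 × 158 × 2.31666 ≈ 5124.45 mg.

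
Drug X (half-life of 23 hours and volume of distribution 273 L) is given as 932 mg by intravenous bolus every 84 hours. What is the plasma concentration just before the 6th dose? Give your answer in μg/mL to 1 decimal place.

0.3 μg/mL

f = (1/2)^(τ/t½) = (1/2)^(84/23) ≈ 0.0795.
C₀ = D/Vd = 932/273 ≈ 3.414 μg/mL.
Before the 6th dose, 5 doses have been given. Superposition: Cmin = C₀·(f + f² + … + f^5).
≈ 3.414 × (0.0795 + 0.0063 + 0.0005 + 0.0000 + 0.0000) ≈ 3.414 × 0.0863 ≈ 0.295 μg/mL.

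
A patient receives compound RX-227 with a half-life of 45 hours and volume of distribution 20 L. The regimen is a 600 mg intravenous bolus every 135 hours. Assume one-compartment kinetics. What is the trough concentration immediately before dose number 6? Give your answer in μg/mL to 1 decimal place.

4.3 μg/mL

f = (1/2)^(τ/t½) = (1/2)^(135/45) ≈ 0.1250.
C₀ = D/Vd = 600/20 ≈ 30.000 μg/mL.
Before the 6th dose, 5 doses have been given. Superposition: Cmin = C₀·(f + f² + … + f^5).
≈ 30.000 × (0.1250 + 0.0156 + 0.0020 + 0.0002 + 0.0000) ≈ 30.000 × 0.1428 ≈ 4.284 μg/mL.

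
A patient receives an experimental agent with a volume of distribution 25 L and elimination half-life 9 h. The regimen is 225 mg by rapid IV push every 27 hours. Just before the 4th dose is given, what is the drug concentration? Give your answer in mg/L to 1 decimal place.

1.3 mg/L

f = (1/2)^(τ/t½) = (1/2)^(27/9) ≈ 0.1250.
C₀ = D/Vd = 225/25 ≈ 9.000 mg/L.
Before the 4th dose, 3 doses have been given. Superposition: Cmin = C₀·(f + f² + … + f^3).
≈ 9.000 × (0.1250 + 0.0156 + 0.0020) ≈ 9.000 × 0.1426 ≈ 1.283 mg/L.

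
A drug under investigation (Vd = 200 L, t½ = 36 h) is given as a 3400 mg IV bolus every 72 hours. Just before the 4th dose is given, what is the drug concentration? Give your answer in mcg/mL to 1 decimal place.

f = (1/2)^(τ/t½) = (1/2)^(72/36) ≈ 0.2500.
C₀ = D/Vd = 3400/200 ≈ 17.000 mcg/mL.
Before the 4th dose, 3 doses have been given. Superposition: Cmin = C₀·(f + f² + … + f^3).
≈ 17.000 × (0.2500 + 0.0625 + 0.0156) ≈ 17.000 × 0.3281 ≈ 5.578 mcg/mL.

5.6 mcg/mL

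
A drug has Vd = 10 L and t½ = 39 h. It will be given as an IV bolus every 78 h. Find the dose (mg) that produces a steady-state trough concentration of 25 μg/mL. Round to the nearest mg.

τ/t½ = 78/39 ≈ 2, so f = (1/2)^(78/39) ≈ 0.250000.
Cmin,ss = (D/Vd)·f/(1−f), so D = Cmin,ss·Vd·(1−f)/f.
D = 25 × 10 × (1−f)/f ≈ 25 × 10 × 3.00000 ≈ 750.00 mg.

750 mg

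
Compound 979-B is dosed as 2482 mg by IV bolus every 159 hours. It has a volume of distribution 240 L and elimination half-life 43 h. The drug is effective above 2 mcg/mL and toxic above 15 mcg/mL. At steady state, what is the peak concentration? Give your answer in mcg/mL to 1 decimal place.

Over one 159-h interval, 159/43 ≈ 3.6977 half-lives elapse, leaving f ≈ 0.0771 of each dose.
Accumulation ratio R = 1/(1 − f) ≈ 1/0.9229 ≈ 1.0835.
Each bolus raises the concentration by D/Vd = 2482/240 ≈ 10.342 mcg/mL.
Steady-state peak Cmax,ss = C₀·R ≈ 10.342 × 1.0835 ≈ 11.206 mcg/mL.
Peak 11.2 mcg/mL vs MTC 15 mcg/mL: below toxic threshold.

11.2 mcg/mL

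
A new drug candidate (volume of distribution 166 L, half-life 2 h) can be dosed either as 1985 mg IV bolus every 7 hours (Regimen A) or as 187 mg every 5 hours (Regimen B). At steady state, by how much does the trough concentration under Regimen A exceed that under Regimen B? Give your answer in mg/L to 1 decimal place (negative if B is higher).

Regimen A: f = (1/2)^(7/2) ≈ 0.0884; Cmin,ss = (1985/166)·f/(1−f) ≈ 1.160 mg/L.
Regimen B: f = (1/2)^(5/2) ≈ 0.1768; Cmin,ss = (187/166)·f/(1−f) ≈ 0.242 mg/L.
Difference ≈ 1.160 − 0.242 ≈ 0.918 mg/L.

0.9 mg/L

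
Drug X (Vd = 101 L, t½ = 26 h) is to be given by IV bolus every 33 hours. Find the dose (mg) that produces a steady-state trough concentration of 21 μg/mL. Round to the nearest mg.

2991 mg

τ/t½ = 33/26 ≈ 1.2692, so f = (1/2)^(33/26) ≈ 0.414881.
Cmin,ss = (D/Vd)·f/(1−f), so D = Cmin,ss·Vd·(1−f)/f.
D = 21 × 101 × (1−f)/f ≈ 21 × 101 × 1.41033 ≈ 2991.31 mg.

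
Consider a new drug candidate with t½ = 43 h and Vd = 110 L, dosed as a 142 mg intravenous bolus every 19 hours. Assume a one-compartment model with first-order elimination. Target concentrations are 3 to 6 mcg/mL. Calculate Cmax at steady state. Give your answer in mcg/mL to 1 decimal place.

4.9 mcg/mL

τ/t½ = 19/43 ≈ 0.44186, so fraction remaining f = (1/2)^(19/43) ≈ 0.7362.
Accumulation ratio R = 1/(1 − f) ≈ 1/0.2638 ≈ 3.7908.
Single-dose peak C₀ = D/Vd = 142/110 ≈ 1.291 mcg/mL.
Steady-state peak Cmax,ss = C₀·R ≈ 1.291 × 3.7908 ≈ 4.894 mcg/mL.
Peak 4.9 mcg/mL vs MTC 6 mcg/mL: below toxic threshold.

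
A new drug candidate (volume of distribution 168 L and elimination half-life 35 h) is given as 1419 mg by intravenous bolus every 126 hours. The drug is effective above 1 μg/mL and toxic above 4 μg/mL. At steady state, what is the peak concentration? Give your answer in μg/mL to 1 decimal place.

Over one 126-h interval, 126/35 ≈ 3.6 half-lives elapse, leaving f ≈ 0.0825 of each dose.
At steady state, accumulation factor R = 1/(1 − e^(−kτ)) ≈ 1.0899.
Each bolus raises the concentration by D/Vd = 1419/168 ≈ 8.446 μg/mL.
Steady-state peak Cmax,ss = C₀·R ≈ 8.446 × 1.0899 ≈ 9.205 μg/mL.
Peak 9.2 μg/mL vs MTC 4 μg/mL: exceeds toxic threshold.

9.2 μg/mL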